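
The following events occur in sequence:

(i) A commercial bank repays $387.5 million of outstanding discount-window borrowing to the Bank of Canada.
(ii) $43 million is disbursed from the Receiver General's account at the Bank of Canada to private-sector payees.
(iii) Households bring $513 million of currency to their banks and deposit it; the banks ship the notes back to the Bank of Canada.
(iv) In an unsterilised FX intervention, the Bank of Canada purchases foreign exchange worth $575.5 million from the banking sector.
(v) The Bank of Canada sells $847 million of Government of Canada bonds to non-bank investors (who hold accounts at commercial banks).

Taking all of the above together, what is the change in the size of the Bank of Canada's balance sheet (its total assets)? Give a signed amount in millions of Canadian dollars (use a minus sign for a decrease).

Discount-window repayment $387.5 million: a Bank of Canada asset is shed → −$387.5M.
Government spending $43 million: only the composition of liabilities changes → 0.
Currency deposit $513 million: only the composition of liabilities changes → 0.
FX purchase $575.5 million: a Bank of Canada asset is acquired → +$575.5M.
Asset sale (to non-banks) $847 million: a Bank of Canada asset is shed → −$847M.
Net: −387.5 + 0 + 0 + 575.5 − 847 = -$659 million.

-$659 million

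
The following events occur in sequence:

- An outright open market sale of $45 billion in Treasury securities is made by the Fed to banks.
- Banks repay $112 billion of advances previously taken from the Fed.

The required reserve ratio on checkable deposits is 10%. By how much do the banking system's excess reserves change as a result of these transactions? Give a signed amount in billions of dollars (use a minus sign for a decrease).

OMO sale (to banks) $45 billion: reserves −$45B, deposits 0.
Discount-window repayment $112 billion: reserves −$112B, deposits 0.
Totals: Δreserves = −$157B, Δdeposits = 0.
Δrequired reserves = 10% × 0 = 0.
Δexcess reserves = Δreserves − Δrequired = −$157B − (0) = -$157 billion.

-$157 billion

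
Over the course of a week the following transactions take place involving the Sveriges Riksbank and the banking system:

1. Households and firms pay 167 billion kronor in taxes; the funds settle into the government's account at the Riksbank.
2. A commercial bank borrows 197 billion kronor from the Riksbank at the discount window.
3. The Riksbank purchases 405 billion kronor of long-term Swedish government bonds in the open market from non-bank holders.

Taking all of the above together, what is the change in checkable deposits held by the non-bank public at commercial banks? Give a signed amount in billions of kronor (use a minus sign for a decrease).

+238 billion

Government account inflow 167 billion kronor: non-bank counterparties' bank balances fall → −167B.
Discount-window loan 197 billion kronor: the counterparty is a bank, so public deposits are unchanged → 0.
Asset purchase (from non-banks) 405 billion kronor: non-bank counterparties' bank balances rise → +405B.
Net: −167 + 0 + 405 = +238 billion.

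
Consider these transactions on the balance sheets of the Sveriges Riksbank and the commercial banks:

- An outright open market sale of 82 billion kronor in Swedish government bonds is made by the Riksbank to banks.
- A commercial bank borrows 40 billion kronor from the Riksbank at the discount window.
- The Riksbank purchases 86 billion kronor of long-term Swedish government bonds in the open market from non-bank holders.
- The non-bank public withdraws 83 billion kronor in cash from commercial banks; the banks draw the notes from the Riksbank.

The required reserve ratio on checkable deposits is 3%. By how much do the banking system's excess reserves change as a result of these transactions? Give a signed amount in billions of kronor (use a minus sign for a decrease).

-39.09 billion

OMO sale (to banks) 82 billion kronor: reserves −82B, deposits 0.
Discount-window loan 40 billion kronor: reserves +40B, deposits 0.
Asset purchase (from non-banks) 86 billion kronor: reserves +86B, deposits +86B.
Currency withdrawal 83 billion kronor: reserves −83B, deposits −83B.
Totals: Δreserves = −39B, Δdeposits = +3B.
Δrequired reserves = 3% × +3B = +0.09B.
Δexcess reserves = Δreserves − Δrequired = −39B − (+0.09B) = -39.09 billion.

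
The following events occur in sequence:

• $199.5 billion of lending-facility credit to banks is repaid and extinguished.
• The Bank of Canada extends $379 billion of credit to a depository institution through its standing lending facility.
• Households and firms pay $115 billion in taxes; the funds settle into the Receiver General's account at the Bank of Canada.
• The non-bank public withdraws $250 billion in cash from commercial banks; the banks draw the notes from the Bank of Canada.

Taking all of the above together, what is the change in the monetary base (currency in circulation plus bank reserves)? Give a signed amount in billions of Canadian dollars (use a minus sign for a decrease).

Discount-window repayment $199.5 billion: Bank of Canada balance sheet contracts → −$199.5B.
Discount-window loan $379 billion: Bank of Canada balance sheet expands → +$379B.
Government account inflow $115 billion: reserves shift to a non-base liability → −$115B.
Currency withdrawal $250 billion: just a shift between currency and reserves — both are base money → 0.
Net: −199.5 + 379 − 115 + 0 = +$64.5 billion.

+$64.5 billion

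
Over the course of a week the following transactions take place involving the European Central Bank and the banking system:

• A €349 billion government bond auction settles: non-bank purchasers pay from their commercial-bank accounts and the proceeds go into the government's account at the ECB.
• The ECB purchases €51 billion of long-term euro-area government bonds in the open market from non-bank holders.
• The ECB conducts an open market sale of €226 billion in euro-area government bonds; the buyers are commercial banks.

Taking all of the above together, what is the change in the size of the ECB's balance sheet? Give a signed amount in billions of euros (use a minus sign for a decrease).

-€175 billion

ECB balance sheet:
  Assets:      Securities −€175B
  Liabilities: Bank reserves −€524B, Government deposits +€349B
Commercial banking system:
  Assets:      Reserves at CB −€524B, Securities +€226B
  Liabilities: Checkable deposits −€298B
Change in total ECB assets = -€175 billion.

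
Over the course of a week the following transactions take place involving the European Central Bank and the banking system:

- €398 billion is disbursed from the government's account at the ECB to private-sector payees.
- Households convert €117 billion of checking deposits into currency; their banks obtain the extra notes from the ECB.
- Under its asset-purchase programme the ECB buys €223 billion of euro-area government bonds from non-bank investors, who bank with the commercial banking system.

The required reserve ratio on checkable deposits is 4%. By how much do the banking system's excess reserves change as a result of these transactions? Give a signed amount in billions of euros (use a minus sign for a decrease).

+€483.84 billion

Government spending €398 billion: reserves +€398B, deposits +€398B.
Currency withdrawal €117 billion: reserves −€117B, deposits −€117B.
Asset purchase (from non-banks) €223 billion: reserves +€223B, deposits +€223B.
Totals: Δreserves = +€504B, Δdeposits = +€504B.
Δrequired reserves = 4% × +€504B = +€20.16B.
Δexcess reserves = Δreserves − Δrequired = +€504B − (+€20.16B) = +€483.84 billion.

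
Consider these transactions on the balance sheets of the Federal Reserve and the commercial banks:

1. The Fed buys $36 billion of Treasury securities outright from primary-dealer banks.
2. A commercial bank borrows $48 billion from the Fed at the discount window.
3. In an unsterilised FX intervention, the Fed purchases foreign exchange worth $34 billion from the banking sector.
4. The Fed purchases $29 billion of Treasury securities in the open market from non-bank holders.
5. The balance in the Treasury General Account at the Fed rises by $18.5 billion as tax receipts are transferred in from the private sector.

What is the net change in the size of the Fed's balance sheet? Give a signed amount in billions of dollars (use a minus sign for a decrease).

OMO purchase (from banks) $36 billion: a Fed asset is acquired → +$36B.
Discount-window loan $48 billion: a Fed asset is acquired → +$48B.
FX purchase $34 billion: a Fed asset is acquired → +$34B.
Asset purchase (from non-banks) $29 billion: a Fed asset is acquired → +$29B.
Government account inflow $18.5 billion: only the composition of liabilities changes → 0.
Net: 36 + 48 + 34 + 29 + 0 = +$147 billion.

+$147 billion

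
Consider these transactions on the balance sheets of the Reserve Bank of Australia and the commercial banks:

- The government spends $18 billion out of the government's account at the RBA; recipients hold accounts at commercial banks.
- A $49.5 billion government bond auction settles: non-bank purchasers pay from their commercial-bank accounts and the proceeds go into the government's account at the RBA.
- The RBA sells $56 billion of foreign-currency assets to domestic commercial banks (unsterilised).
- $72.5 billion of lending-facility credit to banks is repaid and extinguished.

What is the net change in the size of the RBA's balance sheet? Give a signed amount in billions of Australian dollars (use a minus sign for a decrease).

-$128.5 billion

RBA balance sheet:
  Assets:      Loans to banks −$72.5B, Foreign assets −$56B
  Liabilities: Bank reserves −$160B, Government deposits +$31.5B
Change in total RBA assets = -$128.5 billion.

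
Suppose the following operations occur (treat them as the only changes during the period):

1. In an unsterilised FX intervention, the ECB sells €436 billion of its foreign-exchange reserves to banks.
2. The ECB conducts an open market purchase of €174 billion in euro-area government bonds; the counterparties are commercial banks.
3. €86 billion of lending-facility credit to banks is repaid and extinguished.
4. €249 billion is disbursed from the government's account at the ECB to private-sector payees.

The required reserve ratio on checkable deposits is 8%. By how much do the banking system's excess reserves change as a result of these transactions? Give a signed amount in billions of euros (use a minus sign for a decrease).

FX sale €436 billion: reserves −€436B, deposits 0.
OMO purchase (from banks) €174 billion: reserves +€174B, deposits 0.
Discount-window repayment €86 billion: reserves −€86B, deposits 0.
Government spending €249 billion: reserves +€249B, deposits +€249B.
Totals: Δreserves = −€99B, Δdeposits = +€249B.
Δrequired reserves = 8% × +€249B = +€19.92B.
Δexcess reserves = Δreserves − Δrequired = −€99B − (+€19.92B) = -€118.92 billion.

-€118.92 billion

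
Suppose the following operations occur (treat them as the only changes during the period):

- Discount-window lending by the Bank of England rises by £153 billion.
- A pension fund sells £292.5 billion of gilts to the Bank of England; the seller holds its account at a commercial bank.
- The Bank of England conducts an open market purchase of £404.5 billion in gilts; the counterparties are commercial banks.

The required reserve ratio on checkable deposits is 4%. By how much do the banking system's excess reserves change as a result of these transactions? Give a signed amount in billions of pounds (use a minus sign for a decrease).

Discount-window loan £153 billion: reserves +£153B, deposits 0.
Asset purchase (from non-banks) £292.5 billion: reserves +£292.5B, deposits +£292.5B.
OMO purchase (from banks) £404.5 billion: reserves +£404.5B, deposits 0.
Totals: Δreserves = +£850B, Δdeposits = +£292.5B.
Δrequired reserves = 4% × +£292.5B = +£11.7B.
Δexcess reserves = Δreserves − Δrequired = +£850B − (+£11.7B) = +£838.3 billion.

+£838.3 billion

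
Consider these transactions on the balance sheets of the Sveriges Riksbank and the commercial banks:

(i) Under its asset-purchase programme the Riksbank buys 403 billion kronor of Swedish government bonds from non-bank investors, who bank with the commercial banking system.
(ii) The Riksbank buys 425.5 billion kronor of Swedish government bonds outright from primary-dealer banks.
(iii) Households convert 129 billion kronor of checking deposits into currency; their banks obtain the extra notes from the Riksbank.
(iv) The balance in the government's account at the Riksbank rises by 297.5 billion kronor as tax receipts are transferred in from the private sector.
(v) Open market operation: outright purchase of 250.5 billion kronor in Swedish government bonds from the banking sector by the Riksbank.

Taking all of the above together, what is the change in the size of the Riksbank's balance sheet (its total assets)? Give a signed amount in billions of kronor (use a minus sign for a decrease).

+1079 billion

Riksbank balance sheet:
  Assets:      Securities +1079B
  Liabilities: Bank reserves +652.5B, Currency in circulation +129B, Government deposits +297.5B
Commercial banking system:
  Assets:      Reserves at CB +652.5B, Securities −676B
  Liabilities: Checkable deposits −23.5B
Change in total Riksbank assets = +1079 billion.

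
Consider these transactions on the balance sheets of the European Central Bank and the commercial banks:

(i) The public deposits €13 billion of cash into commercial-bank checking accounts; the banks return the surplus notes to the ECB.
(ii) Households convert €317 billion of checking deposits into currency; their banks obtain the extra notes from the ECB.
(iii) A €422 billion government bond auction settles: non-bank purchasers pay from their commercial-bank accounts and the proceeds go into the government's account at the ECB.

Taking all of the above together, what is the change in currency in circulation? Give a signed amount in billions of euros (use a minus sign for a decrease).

ECB balance sheet:
  Assets:      no change
  Liabilities: Bank reserves −€726B, Currency in circulation +€304B, Government deposits +€422B
Commercial banking system:
  Assets:      Reserves at CB −€726B
  Liabilities: Checkable deposits −€726B
So the change in currency in circulation is +€304 billion.

+€304 billion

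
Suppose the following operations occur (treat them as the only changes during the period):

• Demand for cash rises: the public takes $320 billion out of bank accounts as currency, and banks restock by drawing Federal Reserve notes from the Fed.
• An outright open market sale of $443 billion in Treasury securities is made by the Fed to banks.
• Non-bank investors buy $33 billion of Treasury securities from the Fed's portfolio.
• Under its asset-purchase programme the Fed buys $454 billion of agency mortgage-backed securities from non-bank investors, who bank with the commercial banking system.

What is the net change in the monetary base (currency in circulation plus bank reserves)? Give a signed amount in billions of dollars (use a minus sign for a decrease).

Fed balance sheet:
  Assets:      Securities −$22B
  Liabilities: Bank reserves −$342B, Currency in circulation +$320B
Monetary base = currency + reserves: +$320B + (−$342B) = -$22 billion.

-$22 billion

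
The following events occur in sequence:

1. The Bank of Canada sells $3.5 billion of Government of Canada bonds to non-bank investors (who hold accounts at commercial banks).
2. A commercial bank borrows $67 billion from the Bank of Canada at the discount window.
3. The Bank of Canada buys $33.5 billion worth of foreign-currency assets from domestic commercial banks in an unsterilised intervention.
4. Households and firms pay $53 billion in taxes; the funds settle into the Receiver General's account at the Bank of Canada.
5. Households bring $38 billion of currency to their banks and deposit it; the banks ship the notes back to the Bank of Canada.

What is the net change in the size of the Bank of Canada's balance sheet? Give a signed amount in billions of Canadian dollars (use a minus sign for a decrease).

+$97 billion

Bank of Canada balance sheet:
  Assets:      Securities −$3.5B, Loans to banks +$67B, Foreign assets +$33.5B
  Liabilities: Bank reserves +$82B, Currency in circulation −$38B, Government deposits +$53B
Commercial banking system:
  Assets:      Reserves at CB +$82B, Foreign assets −$33.5B
  Liabilities: Checkable deposits −$18.5B, Borrowings from CB +$67B
Change in total Bank of Canada assets = +$97 billion.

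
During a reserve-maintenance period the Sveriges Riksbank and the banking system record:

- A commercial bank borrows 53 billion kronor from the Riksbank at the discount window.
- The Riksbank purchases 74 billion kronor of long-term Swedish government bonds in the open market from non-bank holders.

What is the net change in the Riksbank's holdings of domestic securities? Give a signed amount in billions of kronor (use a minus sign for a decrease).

Riksbank balance sheet:
  Assets:      Securities +74B, Loans to banks +53B
  Liabilities: Bank reserves +127B
So the change in the Riksbank's holdings of domestic securities is +74 billion.

+74 billion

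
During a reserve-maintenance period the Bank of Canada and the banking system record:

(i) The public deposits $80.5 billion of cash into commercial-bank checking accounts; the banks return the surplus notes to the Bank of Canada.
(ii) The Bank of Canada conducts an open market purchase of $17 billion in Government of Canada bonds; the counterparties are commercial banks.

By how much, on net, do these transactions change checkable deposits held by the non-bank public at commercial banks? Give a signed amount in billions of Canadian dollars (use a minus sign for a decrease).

Currency deposit $80.5 billion: non-bank counterparties' bank balances rise → +$80.5B.
OMO purchase (from banks) $17 billion: the counterparty is a bank, so public deposits are unchanged → 0.
Net: 80.5 + 0 = +$80.5 billion.

+$80.5 billion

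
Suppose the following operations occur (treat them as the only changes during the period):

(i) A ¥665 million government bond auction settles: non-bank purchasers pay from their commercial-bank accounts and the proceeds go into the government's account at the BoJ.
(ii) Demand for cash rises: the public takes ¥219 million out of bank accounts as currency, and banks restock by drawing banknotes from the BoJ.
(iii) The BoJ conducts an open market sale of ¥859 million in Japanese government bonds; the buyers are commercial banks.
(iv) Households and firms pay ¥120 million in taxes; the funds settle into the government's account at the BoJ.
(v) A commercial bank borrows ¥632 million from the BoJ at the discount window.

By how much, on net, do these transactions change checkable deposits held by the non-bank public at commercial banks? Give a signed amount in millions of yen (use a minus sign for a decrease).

Government account inflow ¥665 million: non-bank counterparties' bank balances fall → −¥665M.
Currency withdrawal ¥219 million: non-bank counterparties' bank balances fall → −¥219M.
OMO sale (to banks) ¥859 million: the counterparty is a bank, so public deposits are unchanged → 0.
Government account inflow ¥120 million: non-bank counterparties' bank balances fall → −¥120M.
Discount-window loan ¥632 million: the counterparty is a bank, so public deposits are unchanged → 0.
Net: −665 − 219 + 0 − 120 + 0 = -¥1004 million.

-¥1004 million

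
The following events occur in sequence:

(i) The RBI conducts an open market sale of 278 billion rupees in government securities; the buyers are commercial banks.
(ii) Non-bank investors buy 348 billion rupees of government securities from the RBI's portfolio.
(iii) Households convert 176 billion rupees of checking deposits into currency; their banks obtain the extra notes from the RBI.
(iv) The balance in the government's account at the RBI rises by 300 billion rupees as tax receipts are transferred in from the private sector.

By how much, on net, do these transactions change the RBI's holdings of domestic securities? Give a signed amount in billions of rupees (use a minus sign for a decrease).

OMO sale (to banks) 278 billion rupees: securities removed from the RBI's portfolio → −278B.
Asset sale (to non-banks) 348 billion rupees: securities removed from the RBI's portfolio → −348B.
Currency withdrawal 176 billion rupees: the RBI's securities portfolio is untouched → 0.
Government account inflow 300 billion rupees: the RBI's securities portfolio is untouched → 0.
Net: −278 − 348 + 0 + 0 = -626 billion.

-626 billion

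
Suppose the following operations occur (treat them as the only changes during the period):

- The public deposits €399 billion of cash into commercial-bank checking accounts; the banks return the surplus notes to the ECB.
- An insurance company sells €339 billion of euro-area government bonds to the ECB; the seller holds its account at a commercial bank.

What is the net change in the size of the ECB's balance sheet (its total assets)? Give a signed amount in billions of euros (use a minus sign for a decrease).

ECB balance sheet:
  Assets:      Securities +€339B
  Liabilities: Bank reserves +€738B, Currency in circulation −€399B
Change in total ECB assets = +€339 billion.

+€339 billion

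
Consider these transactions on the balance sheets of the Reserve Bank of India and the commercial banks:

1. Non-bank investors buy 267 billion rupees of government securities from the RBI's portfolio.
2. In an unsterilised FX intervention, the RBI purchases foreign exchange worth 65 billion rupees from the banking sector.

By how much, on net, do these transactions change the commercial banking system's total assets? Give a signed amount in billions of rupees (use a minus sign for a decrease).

-267 billion

RBI balance sheet:
  Assets:      Securities −267B, Foreign assets +65B
  Liabilities: Bank reserves −202B
Commercial banking system:
  Assets:      Reserves at CB −202B, Foreign assets −65B
  Liabilities: Checkable deposits −267B
Change in total bank assets = -267 billion.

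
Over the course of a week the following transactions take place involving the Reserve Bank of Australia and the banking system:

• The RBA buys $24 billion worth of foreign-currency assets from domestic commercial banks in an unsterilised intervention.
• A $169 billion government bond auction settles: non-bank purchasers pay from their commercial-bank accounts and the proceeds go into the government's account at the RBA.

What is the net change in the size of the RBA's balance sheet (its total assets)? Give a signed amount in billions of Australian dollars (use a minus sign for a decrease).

RBA balance sheet:
  Assets:      Foreign assets +$24B
  Liabilities: Bank reserves −$145B, Government deposits +$169B
Commercial banking system:
  Assets:      Reserves at CB −$145B, Foreign assets −$24B
  Liabilities: Checkable deposits −$169B
Change in total RBA assets = +$24 billion.

+$24 billion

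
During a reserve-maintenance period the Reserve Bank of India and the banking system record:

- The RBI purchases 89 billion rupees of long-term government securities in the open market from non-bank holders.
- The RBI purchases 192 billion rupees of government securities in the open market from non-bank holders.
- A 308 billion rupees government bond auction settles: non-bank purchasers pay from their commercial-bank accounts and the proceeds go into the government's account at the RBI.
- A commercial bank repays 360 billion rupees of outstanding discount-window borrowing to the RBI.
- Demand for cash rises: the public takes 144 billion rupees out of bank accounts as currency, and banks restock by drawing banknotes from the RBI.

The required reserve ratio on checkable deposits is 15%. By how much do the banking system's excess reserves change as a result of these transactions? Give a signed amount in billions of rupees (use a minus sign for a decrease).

-505.35 billion

Asset purchase (from non-banks) 89 billion rupees: reserves +89B, deposits +89B.
Asset purchase (from non-banks) 192 billion rupees: reserves +192B, deposits +192B.
Government account inflow 308 billion rupees: reserves −308B, deposits −308B.
Discount-window repayment 360 billion rupees: reserves −360B, deposits 0.
Currency withdrawal 144 billion rupees: reserves −144B, deposits −144B.
Totals: Δreserves = −531B, Δdeposits = −171B.
Δrequired reserves = 15% × −171B = −25.65B.
Δexcess reserves = Δreserves − Δrequired = −531B − (−25.65B) = -505.35 billion.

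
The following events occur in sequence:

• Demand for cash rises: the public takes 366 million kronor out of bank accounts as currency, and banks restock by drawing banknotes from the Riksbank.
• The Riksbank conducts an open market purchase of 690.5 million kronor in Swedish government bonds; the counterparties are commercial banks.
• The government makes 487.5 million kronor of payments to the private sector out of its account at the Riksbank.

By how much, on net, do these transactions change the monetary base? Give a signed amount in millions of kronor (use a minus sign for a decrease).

+1178 million

Riksbank balance sheet:
  Assets:      Securities +690.5M
  Liabilities: Bank reserves +812M, Currency in circulation +366M, Government deposits −487.5M
Commercial banking system:
  Assets:      Reserves at CB +812M, Securities −690.5M
  Liabilities: Checkable deposits +121.5M
Monetary base = currency + reserves: +366M + (+812M) = +1178 million.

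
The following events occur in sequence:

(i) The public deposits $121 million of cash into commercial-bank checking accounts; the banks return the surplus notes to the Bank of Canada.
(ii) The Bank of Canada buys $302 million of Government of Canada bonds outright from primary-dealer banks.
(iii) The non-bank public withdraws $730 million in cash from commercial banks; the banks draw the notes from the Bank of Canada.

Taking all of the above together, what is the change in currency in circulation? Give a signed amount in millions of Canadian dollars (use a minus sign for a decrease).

+$609 million

Bank of Canada balance sheet:
  Assets:      Securities +$302M
  Liabilities: Bank reserves −$307M, Currency in circulation +$609M
Commercial banking system:
  Assets:      Reserves at CB −$307M, Securities −$302M
  Liabilities: Checkable deposits −$609M
So the change in currency in circulation is +$609 million.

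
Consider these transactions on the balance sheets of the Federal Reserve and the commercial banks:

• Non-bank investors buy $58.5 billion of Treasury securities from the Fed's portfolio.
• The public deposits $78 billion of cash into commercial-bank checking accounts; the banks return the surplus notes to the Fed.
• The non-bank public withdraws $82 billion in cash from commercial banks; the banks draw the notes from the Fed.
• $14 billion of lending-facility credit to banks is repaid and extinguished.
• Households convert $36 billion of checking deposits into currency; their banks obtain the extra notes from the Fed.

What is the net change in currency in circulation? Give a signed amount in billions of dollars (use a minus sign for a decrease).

+$40 billion

Asset sale (to non-banks) $58.5 billion: no currency enters or leaves circulation → 0.
Currency deposit $78 billion: notes return to the central bank → −$78B.
Currency withdrawal $82 billion: notes leave the central bank → +$82B.
Discount-window repayment $14 billion: no currency enters or leaves circulation → 0.
Currency withdrawal $36 billion: notes leave the central bank → +$36B.
Net: 0 − 78 + 82 + 0 + 36 = +$40 billion.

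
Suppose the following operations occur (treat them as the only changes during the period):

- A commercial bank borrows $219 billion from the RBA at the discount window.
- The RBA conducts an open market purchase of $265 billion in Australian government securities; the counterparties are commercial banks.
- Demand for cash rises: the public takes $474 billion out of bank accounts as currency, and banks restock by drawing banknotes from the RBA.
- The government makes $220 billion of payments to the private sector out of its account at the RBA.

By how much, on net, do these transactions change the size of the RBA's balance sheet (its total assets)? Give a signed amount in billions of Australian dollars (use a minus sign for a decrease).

RBA balance sheet:
  Assets:      Securities +$265B, Loans to banks +$219B
  Liabilities: Bank reserves +$230B, Currency in circulation +$474B, Government deposits −$220B
Commercial banking system:
  Assets:      Reserves at CB +$230B, Securities −$265B
  Liabilities: Checkable deposits −$254B, Borrowings from CB +$219B
Change in total RBA assets = +$484 billion.

+$484 billion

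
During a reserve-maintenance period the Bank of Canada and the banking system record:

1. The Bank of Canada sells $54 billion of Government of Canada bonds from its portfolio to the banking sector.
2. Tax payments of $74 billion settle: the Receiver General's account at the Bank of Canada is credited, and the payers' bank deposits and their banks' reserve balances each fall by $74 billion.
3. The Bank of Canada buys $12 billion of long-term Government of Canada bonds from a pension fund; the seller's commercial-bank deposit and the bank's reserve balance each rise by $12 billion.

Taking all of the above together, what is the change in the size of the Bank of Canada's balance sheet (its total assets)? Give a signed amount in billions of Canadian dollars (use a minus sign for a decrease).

Bank of Canada balance sheet:
  Assets:      Securities −$42B
  Liabilities: Bank reserves −$116B, Government deposits +$74B
Change in total Bank of Canada assets = -$42 billion.

-$42 billion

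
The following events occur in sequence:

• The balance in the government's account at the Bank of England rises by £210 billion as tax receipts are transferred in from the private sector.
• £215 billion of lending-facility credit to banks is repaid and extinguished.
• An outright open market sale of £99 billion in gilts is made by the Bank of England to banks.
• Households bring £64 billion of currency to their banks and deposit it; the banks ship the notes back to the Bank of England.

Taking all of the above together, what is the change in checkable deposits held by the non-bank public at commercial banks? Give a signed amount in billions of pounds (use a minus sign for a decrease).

Government account inflow £210 billion: non-bank counterparties' bank balances fall → −£210B.
Discount-window repayment £215 billion: the counterparty is a bank, so public deposits are unchanged → 0.
OMO sale (to banks) £99 billion: the counterparty is a bank, so public deposits are unchanged → 0.
Currency deposit £64 billion: non-bank counterparties' bank balances rise → +£64B.
Net: −210 + 0 + 0 + 64 = -£146 billion.

-£146 billion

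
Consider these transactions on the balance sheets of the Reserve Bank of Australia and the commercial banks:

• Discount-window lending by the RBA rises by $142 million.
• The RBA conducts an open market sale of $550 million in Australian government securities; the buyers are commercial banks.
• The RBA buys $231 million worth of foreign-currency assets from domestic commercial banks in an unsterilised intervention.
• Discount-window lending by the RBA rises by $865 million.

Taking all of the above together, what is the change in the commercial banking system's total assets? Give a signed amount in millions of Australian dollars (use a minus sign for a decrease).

+$1007 million

RBA balance sheet:
  Assets:      Securities −$550M, Loans to banks +$1007M, Foreign assets +$231M
  Liabilities: Bank reserves +$688M
Commercial banking system:
  Assets:      Reserves at CB +$688M, Securities +$550M, Foreign assets −$231M
  Liabilities: Borrowings from CB +$1007M
Change in total bank assets = +$1007 million.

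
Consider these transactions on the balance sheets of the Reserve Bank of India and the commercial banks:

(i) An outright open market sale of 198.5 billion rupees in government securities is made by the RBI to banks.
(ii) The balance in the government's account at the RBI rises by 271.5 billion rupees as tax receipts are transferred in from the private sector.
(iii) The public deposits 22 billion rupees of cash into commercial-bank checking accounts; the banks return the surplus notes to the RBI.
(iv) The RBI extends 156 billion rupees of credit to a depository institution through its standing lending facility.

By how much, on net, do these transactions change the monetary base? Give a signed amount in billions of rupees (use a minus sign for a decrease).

-314 billion

OMO sale (to banks) 198.5 billion rupees: RBI balance sheet contracts → −198.5B.
Government account inflow 271.5 billion rupees: reserves shift to a non-base liability → −271.5B.
Currency deposit 22 billion rupees: just a shift between currency and reserves — both are base money → 0.
Discount-window loan 156 billion rupees: RBI balance sheet expands → +156B.
Net: −198.5 − 271.5 + 0 + 156 = -314 billion.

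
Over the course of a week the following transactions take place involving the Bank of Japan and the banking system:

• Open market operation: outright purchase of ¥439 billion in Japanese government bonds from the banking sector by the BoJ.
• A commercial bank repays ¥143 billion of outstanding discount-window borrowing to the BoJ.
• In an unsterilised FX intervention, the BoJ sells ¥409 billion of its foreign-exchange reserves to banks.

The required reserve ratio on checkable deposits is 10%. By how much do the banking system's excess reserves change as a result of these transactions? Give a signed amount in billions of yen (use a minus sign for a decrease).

-¥113 billion

OMO purchase (from banks) ¥439 billion: reserves +¥439B, deposits 0.
Discount-window repayment ¥143 billion: reserves −¥143B, deposits 0.
FX sale ¥409 billion: reserves −¥409B, deposits 0.
Totals: Δreserves = −¥113B, Δdeposits = 0.
Δrequired reserves = 10% × 0 = 0.
Δexcess reserves = Δreserves − Δrequired = −¥113B − (0) = -¥113 billion.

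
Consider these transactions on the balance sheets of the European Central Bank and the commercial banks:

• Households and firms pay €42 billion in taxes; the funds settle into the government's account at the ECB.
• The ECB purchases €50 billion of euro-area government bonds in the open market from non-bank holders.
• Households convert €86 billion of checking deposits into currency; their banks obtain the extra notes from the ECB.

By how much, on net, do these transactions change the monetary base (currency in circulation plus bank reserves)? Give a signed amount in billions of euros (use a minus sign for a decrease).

Government account inflow €42 billion: reserves shift to a non-base liability → −€42B.
Asset purchase (from non-banks) €50 billion: ECB balance sheet expands → +€50B.
Currency withdrawal €86 billion: just a shift between currency and reserves — both are base money → 0.
Net: −42 + 50 + 0 = +€8 billion.

+€8 billion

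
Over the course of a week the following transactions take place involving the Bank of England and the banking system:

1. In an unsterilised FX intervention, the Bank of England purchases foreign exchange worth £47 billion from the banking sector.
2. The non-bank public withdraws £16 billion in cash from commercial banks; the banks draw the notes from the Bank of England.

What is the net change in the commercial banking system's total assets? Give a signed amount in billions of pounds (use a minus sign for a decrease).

-£16 billion

FX purchase £47 billion: just an asset swap on bank balance sheets → 0.
Currency withdrawal £16 billion: bank balance sheets shrink → −£16B.
Net: 0 − 16 = -£16 billion.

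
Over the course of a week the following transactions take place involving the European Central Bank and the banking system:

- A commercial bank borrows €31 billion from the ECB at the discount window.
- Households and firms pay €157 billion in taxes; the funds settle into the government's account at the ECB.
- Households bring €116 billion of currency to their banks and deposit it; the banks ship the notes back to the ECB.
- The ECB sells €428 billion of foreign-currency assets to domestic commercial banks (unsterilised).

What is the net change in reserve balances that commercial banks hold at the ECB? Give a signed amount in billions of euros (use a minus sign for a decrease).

-€438 billion

ECB balance sheet:
  Assets:      Loans to banks +€31B, Foreign assets −€428B
  Liabilities: Bank reserves −€438B, Currency in circulation −€116B, Government deposits +€157B
So the change in reserve balances that commercial banks hold at the ECB is -€438 billion.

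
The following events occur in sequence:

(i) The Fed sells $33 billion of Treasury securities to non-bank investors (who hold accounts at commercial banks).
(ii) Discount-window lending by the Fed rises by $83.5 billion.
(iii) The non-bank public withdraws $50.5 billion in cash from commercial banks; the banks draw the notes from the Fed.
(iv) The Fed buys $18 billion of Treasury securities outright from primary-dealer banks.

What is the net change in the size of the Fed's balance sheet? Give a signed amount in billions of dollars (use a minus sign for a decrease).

Asset sale (to non-banks) $33 billion: a Fed asset is shed → −$33B.
Discount-window loan $83.5 billion: a Fed asset is acquired → +$83.5B.
Currency withdrawal $50.5 billion: only the composition of liabilities changes → 0.
OMO purchase (from banks) $18 billion: a Fed asset is acquired → +$18B.
Net: −33 + 83.5 + 0 + 18 = +$68.5 billion.

+$68.5 billion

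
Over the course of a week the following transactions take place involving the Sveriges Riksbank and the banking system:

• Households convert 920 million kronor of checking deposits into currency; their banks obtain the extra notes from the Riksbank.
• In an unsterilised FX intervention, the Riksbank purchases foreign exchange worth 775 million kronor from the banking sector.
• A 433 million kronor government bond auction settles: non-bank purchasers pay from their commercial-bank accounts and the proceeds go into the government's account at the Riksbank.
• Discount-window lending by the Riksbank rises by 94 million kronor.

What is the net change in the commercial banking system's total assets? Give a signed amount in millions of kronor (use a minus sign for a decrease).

Riksbank balance sheet:
  Assets:      Loans to banks +94M, Foreign assets +775M
  Liabilities: Bank reserves −484M, Currency in circulation +920M, Government deposits +433M
Commercial banking system:
  Assets:      Reserves at CB −484M, Foreign assets −775M
  Liabilities: Checkable deposits −1353M, Borrowings from CB +94M
Change in total bank assets = -1259 million.

-1259 million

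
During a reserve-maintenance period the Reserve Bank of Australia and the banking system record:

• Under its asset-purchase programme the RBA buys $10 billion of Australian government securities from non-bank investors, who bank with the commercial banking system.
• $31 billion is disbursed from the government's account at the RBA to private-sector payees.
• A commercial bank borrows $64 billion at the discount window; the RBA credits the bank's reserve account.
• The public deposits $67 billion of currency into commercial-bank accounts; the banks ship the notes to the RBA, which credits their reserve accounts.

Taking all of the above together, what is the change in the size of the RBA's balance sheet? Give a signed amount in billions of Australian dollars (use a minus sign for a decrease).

+$74 billion

Asset purchase (from non-banks) $10 billion: an RBA asset is acquired → +$10B.
Government spending $31 billion: only the composition of liabilities changes → 0.
Discount-window loan $64 billion: an RBA asset is acquired → +$64B.
Currency deposit $67 billion: only the composition of liabilities changes → 0.
Net: 10 + 0 + 64 + 0 = +$74 billion.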